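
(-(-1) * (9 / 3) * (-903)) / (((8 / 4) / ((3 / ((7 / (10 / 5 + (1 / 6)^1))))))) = -5031 / 4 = -1257.75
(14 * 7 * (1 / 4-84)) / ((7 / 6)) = -7035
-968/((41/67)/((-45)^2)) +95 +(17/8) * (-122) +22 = -525356929/164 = -3203395.91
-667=-667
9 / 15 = 0.60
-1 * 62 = -62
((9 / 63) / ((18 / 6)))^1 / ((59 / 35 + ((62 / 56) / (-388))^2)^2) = 49750906278707200 / 2968878475822188747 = 0.02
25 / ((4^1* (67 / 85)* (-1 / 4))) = -2125 / 67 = -31.72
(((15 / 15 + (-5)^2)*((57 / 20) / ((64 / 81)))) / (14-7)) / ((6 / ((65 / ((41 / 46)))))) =5982093 / 36736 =162.84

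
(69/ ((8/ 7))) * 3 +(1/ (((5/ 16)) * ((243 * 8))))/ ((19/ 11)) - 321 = -25831939/ 184680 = -139.87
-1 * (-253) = 253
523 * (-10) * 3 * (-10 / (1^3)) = 156900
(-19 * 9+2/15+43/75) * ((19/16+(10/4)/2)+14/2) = -482143/300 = -1607.14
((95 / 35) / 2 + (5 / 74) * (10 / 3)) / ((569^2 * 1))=2459 / 503124594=0.00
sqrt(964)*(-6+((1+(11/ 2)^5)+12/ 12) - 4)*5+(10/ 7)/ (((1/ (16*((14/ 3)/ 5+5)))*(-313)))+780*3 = 15377972/ 6573+803975*sqrt(241)/ 16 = 782405.09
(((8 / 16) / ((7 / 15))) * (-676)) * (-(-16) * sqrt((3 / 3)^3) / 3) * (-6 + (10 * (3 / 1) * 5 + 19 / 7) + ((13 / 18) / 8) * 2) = -250238300 / 441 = -567433.79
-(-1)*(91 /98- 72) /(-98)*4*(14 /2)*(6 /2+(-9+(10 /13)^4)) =-160559170 /1399489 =-114.73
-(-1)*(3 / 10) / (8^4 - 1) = 1 / 13650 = 0.00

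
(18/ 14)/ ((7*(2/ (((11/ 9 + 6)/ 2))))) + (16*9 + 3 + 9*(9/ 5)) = 160261/ 980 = 163.53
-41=-41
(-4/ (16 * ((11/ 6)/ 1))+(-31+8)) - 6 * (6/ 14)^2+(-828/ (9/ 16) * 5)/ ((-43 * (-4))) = -67.03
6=6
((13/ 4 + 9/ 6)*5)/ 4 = 95/ 16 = 5.94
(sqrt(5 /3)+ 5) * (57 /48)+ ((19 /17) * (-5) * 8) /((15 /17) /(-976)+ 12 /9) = -29303795 /1061168+ 19 * sqrt(15) /48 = -26.08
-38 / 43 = -0.88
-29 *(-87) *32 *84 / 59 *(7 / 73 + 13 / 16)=449719704 / 4307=104416.00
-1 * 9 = -9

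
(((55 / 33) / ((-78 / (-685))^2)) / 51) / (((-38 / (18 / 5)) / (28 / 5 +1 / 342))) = -69163765 / 51698088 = -1.34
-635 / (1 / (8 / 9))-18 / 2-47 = -5584 / 9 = -620.44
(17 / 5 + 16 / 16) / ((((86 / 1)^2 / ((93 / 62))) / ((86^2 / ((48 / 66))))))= 363 / 40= 9.08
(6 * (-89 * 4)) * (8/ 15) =-1139.20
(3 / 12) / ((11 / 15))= 15 / 44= 0.34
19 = 19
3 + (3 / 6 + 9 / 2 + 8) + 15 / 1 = 31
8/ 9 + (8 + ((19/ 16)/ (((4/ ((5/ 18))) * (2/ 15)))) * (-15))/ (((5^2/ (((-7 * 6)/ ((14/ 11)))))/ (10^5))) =12139939/ 72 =168610.26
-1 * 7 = -7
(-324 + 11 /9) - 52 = -3373 /9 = -374.78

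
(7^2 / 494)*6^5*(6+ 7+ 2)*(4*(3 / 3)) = 11430720 / 247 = 46278.22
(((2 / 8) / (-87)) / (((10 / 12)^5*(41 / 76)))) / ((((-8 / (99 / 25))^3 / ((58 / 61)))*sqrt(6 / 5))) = 497763387*sqrt(30) / 1953906250000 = 0.00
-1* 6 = -6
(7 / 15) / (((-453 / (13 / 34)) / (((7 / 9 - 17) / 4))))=0.00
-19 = -19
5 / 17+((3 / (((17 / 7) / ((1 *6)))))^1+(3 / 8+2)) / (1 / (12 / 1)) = 117.74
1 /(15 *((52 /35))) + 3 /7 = 517 /1092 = 0.47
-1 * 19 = -19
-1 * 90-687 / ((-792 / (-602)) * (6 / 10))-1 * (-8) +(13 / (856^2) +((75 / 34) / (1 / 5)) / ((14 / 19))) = -8091520695679 / 8632362816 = -937.35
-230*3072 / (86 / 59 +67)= -41687040 / 4039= -10321.13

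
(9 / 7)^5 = 59049 / 16807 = 3.51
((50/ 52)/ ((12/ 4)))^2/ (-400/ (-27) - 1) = 1875/ 252148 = 0.01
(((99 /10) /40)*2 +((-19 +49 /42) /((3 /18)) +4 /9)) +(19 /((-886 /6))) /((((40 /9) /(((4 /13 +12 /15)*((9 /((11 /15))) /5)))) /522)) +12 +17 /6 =-15087659797 /114028200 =-132.32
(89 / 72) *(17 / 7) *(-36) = -1513 / 14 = -108.07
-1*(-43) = 43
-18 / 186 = -3 / 31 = -0.10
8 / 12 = 2 / 3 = 0.67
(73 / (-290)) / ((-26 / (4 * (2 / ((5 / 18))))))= 2628 / 9425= 0.28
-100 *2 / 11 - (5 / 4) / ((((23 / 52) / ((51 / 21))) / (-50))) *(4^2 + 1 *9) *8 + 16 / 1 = 121546136 / 1771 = 68631.36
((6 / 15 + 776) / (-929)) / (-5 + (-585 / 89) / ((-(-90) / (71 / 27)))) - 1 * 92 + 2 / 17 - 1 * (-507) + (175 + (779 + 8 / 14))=18894198478353 / 13792895515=1369.85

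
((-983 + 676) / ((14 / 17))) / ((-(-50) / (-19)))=99161 / 700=141.66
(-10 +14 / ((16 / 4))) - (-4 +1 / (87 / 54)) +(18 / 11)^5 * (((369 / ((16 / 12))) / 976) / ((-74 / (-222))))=1954393025 / 284899219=6.86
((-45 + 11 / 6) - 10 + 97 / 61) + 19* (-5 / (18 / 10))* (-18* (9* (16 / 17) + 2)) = 61569691 / 6222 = 9895.48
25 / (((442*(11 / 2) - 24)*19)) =25 / 45733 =0.00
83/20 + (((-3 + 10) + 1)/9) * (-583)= -92533/180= -514.07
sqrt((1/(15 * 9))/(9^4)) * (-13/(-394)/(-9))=-13 * sqrt(15)/12925170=-0.00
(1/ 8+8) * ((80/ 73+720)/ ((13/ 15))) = 6760.27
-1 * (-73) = 73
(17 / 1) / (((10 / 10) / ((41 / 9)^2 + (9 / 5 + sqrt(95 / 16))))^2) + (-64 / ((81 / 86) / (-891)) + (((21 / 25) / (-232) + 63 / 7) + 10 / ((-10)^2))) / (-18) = 77639 * sqrt(95) / 405 + 102436750423 / 19026900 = 7252.26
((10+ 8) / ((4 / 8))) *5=180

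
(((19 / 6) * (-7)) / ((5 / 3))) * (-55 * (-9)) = -13167 / 2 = -6583.50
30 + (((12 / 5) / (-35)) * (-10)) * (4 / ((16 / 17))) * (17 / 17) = 1152 / 35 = 32.91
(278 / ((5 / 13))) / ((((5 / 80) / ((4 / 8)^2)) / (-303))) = -4380168 / 5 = -876033.60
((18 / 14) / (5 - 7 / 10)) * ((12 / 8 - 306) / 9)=-435 / 43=-10.12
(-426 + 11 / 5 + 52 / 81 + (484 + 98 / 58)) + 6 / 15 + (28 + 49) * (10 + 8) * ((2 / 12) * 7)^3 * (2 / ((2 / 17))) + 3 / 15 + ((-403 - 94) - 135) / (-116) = 1761005989 / 46980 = 37484.16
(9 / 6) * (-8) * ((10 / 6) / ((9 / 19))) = -380 / 9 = -42.22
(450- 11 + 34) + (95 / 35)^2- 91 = 19079 / 49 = 389.37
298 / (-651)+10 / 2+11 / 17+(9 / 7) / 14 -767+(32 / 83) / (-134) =-656307233525 / 861610218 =-761.72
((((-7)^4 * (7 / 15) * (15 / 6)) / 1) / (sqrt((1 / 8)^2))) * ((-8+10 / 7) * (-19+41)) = -9719248 / 3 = -3239749.33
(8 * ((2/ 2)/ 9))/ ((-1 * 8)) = -1/ 9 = -0.11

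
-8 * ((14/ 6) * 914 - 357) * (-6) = 85232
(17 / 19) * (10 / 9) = 170 / 171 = 0.99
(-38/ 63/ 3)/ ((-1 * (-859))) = -38/ 162351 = -0.00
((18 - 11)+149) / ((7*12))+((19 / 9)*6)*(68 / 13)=18595 / 273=68.11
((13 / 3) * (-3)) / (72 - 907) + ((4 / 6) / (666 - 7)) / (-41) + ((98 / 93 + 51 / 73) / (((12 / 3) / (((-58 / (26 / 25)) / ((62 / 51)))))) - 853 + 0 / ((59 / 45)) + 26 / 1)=-418294433202484903 / 493806257051640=-847.08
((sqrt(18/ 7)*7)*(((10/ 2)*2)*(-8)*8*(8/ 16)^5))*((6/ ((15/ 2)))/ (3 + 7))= -17.96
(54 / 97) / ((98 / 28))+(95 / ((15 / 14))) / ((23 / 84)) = 5059676 / 15617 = 323.99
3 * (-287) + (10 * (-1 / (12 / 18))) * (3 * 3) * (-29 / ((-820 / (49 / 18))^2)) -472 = -2151072451 / 1613760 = -1332.96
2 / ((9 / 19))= 38 / 9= 4.22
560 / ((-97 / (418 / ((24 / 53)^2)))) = -20547835 / 1746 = -11768.52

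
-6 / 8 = -0.75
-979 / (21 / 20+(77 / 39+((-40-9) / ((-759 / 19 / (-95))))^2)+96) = -146635657740 / 2048686659953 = -0.07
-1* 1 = -1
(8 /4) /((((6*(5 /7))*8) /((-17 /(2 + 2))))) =-119 /480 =-0.25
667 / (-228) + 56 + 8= 13925 / 228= 61.07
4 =4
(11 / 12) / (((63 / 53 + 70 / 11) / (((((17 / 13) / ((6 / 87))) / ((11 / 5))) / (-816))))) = -0.00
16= 16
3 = 3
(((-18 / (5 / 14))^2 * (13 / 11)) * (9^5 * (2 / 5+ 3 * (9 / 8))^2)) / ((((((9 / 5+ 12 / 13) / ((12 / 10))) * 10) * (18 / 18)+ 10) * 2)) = 903096679155489 / 23375000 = 38635152.05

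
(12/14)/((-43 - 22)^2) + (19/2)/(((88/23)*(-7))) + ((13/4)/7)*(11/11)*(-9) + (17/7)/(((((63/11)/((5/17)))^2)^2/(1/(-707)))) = -1291096883234942243219/284816927330560825200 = -4.53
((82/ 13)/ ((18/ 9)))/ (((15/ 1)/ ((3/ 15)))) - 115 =-112084/ 975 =-114.96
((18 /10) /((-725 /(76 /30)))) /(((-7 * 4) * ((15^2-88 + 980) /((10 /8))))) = 0.00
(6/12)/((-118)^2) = 1/27848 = 0.00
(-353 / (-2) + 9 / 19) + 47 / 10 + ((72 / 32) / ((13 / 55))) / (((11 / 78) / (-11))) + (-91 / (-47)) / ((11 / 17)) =-54796039 / 98230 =-557.83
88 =88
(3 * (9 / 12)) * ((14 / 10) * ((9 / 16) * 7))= 3969 / 320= 12.40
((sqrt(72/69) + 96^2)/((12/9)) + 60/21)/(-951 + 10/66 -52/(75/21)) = -7.16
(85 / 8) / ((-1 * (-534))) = 85 / 4272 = 0.02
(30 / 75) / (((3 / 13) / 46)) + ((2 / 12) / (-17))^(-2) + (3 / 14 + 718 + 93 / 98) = 8234129 / 735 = 11202.90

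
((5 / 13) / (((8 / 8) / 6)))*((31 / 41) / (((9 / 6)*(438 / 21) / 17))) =36890 / 38909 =0.95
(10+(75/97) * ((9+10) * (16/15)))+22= 4624/97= 47.67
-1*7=-7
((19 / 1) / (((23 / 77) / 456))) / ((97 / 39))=26017992 / 2231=11662.03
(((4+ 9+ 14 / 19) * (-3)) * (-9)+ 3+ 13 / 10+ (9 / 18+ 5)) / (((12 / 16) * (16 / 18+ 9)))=433992 / 8455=51.33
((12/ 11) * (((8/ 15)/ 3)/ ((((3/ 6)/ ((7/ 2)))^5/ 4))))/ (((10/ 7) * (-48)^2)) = 117649/ 29700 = 3.96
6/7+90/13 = 708/91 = 7.78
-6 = -6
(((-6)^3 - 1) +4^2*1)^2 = 40401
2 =2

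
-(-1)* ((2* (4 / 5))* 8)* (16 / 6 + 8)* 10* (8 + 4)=16384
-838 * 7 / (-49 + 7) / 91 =419 / 273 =1.53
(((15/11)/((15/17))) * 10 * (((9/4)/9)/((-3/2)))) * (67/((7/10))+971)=-2747.60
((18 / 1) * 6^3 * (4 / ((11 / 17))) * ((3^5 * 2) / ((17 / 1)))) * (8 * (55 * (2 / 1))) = 604661760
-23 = -23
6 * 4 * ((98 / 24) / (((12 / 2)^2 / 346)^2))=1466521 / 162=9052.60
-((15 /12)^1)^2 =-25 /16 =-1.56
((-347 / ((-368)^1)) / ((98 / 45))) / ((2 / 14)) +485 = 488.03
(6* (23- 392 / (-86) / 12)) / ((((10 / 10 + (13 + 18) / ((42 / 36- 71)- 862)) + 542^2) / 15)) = 38913360 / 5432685919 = 0.01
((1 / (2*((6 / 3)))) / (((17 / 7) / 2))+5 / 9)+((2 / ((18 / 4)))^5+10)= 21640189 / 2007666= 10.78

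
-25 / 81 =-0.31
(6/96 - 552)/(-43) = 8831/688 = 12.84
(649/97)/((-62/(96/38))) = -15576/57133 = -0.27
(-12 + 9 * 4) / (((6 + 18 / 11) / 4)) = 88 / 7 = 12.57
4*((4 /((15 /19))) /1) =304 /15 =20.27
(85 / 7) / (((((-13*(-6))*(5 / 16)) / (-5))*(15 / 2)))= -272 / 819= -0.33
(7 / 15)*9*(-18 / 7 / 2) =-5.40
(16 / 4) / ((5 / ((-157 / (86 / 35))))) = -2198 / 43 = -51.12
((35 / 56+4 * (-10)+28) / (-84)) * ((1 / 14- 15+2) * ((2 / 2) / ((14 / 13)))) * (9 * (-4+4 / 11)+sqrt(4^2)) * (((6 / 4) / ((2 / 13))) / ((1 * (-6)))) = -31414903 / 413952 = -75.89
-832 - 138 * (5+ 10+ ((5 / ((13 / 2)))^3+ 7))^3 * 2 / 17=-1958214807343648 / 10604499373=-184658.86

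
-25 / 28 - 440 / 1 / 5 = -2489 / 28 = -88.89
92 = 92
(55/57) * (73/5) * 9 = 2409/19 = 126.79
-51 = -51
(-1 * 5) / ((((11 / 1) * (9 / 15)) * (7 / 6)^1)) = -50 / 77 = -0.65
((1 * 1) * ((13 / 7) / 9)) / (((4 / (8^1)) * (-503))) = -26 / 31689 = -0.00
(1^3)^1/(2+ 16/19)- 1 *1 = -35/54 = -0.65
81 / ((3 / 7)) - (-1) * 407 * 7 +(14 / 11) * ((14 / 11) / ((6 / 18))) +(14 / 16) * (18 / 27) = 4419079 / 1452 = 3043.44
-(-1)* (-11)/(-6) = 11/6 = 1.83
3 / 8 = 0.38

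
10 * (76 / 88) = 95 / 11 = 8.64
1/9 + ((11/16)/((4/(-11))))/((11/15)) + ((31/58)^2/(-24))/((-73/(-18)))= -87343241/35362368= -2.47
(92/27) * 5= 17.04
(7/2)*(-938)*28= -91924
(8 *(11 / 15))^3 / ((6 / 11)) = 370.18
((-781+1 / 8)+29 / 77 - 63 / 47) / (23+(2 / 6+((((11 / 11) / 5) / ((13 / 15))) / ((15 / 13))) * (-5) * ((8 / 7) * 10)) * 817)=67907391 / 785335408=0.09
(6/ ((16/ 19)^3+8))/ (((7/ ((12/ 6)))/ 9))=6859/ 3822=1.79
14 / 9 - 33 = -283 / 9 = -31.44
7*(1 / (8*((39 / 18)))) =0.40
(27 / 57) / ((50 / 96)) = 432 / 475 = 0.91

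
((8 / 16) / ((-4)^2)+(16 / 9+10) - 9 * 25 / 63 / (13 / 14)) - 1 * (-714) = 721.96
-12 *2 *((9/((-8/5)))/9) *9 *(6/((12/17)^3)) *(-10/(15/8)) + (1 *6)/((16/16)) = -24553/2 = -12276.50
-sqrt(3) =-1.73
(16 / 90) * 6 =16 / 15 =1.07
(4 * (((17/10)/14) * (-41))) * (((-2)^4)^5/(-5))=730857472/175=4176328.41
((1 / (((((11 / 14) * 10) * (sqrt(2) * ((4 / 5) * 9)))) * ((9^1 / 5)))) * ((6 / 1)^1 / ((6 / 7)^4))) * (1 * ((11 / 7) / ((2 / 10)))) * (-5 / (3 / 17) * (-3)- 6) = 4741975 * sqrt(2) / 139968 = 47.91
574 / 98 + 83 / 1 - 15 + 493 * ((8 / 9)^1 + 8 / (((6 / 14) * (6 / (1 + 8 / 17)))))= 174361 / 63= 2767.63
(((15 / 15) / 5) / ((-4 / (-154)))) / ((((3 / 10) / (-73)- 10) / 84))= -472164 / 7303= -64.65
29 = 29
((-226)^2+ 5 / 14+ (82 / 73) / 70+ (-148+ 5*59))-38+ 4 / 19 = 51185.58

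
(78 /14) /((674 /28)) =78 /337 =0.23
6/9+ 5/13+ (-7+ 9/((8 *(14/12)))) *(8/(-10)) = 8026/1365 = 5.88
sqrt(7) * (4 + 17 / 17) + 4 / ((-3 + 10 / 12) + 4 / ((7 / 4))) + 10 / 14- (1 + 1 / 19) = 5 * sqrt(7) + 22119 / 665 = 46.49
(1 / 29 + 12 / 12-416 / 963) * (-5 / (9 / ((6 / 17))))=-168260 / 1424277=-0.12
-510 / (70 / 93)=-4743 / 7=-677.57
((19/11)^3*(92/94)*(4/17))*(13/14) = 8203364/7444283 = 1.10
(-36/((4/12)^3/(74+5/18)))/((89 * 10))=-36099/445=-81.12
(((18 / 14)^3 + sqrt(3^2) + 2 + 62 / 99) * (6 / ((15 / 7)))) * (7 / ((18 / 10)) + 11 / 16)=86731649 / 873180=99.33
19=19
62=62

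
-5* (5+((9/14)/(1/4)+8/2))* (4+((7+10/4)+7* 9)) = -61965/14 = -4426.07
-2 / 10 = -1 / 5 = -0.20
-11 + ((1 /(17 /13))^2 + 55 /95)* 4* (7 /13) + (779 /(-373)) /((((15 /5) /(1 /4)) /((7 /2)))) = -5816786435 /639020616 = -9.10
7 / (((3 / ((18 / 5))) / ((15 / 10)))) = 63 / 5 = 12.60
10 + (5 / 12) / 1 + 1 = 137 / 12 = 11.42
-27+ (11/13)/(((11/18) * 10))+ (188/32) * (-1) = -17023/520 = -32.74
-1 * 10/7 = -10/7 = -1.43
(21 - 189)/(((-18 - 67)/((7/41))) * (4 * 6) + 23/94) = 0.01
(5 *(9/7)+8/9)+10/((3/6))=1721/63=27.32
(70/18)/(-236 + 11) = -7/405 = -0.02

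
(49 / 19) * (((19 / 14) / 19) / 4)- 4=-601 / 152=-3.95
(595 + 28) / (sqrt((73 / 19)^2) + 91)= 11837 / 1802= 6.57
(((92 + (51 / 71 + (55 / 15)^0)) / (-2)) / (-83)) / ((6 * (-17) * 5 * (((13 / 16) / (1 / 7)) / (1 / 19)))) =-8872 / 866064745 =-0.00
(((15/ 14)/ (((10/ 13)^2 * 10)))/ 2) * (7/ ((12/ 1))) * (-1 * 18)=-1521/ 1600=-0.95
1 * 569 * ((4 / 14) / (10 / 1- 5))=1138 / 35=32.51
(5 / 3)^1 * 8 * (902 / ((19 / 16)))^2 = 8331304960 / 1083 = 7692802.36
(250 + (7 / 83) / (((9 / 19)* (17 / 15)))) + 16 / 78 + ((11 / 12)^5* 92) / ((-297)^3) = 5623111560371335 / 22459904093952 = 250.36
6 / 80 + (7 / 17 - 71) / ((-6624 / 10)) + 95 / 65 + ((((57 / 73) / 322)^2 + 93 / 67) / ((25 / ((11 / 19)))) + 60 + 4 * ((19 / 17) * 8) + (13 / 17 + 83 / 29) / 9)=66160204702201400699 / 676187904485347800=97.84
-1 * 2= -2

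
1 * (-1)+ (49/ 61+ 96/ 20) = 1404/ 305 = 4.60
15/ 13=1.15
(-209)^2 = 43681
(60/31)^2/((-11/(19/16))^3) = -1543275/327447296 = -0.00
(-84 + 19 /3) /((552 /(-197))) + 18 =75709 /1656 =45.72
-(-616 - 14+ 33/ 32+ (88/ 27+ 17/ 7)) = 3769603/ 6048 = 623.28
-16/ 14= -8/ 7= -1.14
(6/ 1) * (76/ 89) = 456/ 89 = 5.12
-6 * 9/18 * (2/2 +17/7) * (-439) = 31608/7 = 4515.43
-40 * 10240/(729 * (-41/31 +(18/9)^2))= -12697600/60507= -209.85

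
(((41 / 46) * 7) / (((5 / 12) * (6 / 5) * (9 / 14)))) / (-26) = -2009 / 2691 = -0.75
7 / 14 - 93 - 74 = -333 / 2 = -166.50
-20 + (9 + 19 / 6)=-47 / 6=-7.83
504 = 504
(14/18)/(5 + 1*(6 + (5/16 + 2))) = 112/1917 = 0.06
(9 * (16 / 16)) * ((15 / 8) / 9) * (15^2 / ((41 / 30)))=50625 / 164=308.69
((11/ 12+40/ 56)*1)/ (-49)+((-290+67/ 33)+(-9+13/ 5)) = -22215649/ 75460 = -294.40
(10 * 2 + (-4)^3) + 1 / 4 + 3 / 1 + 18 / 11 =-1721 / 44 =-39.11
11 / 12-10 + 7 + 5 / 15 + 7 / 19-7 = -8.38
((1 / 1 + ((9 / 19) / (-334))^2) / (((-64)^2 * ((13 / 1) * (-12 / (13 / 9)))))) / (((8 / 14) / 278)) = -39184458481 / 35629836926976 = -0.00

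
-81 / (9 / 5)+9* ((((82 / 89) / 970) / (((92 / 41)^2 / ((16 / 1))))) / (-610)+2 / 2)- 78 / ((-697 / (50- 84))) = -22732012835049 / 571085467850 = -39.80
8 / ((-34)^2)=2 / 289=0.01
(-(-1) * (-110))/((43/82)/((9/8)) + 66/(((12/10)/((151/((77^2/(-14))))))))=1562715/271973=5.75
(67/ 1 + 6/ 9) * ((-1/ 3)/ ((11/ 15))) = -1015/ 33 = -30.76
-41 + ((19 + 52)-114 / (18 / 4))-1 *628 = -1870 / 3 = -623.33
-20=-20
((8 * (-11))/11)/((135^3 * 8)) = -1/2460375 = -0.00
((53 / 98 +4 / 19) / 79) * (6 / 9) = 1399 / 220647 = 0.01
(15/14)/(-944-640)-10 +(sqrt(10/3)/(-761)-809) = -6054053/7392-sqrt(30)/2283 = -819.00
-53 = -53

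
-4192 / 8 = -524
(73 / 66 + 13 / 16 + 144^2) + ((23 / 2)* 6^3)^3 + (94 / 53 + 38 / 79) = 33883810608992791 / 2210736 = 15326936644.17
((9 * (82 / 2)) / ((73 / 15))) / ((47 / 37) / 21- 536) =-860139 / 6079805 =-0.14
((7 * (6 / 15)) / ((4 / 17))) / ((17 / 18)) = 63 / 5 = 12.60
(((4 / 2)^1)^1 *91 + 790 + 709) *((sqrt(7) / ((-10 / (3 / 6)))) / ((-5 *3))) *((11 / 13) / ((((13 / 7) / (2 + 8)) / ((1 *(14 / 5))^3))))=177587564 *sqrt(7) / 316875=1482.77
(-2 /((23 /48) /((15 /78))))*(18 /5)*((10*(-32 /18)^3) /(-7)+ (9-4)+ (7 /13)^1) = -28796672 /734643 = -39.20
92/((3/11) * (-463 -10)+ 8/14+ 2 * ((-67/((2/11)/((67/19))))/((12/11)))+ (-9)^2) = -146832/3877879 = -0.04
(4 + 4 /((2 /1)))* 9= 54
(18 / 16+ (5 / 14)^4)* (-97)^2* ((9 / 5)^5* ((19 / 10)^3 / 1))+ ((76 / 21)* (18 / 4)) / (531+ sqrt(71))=672819734500711360659 / 483441350000000-57* sqrt(71) / 986615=1391729.80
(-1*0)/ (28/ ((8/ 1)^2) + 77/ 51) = 0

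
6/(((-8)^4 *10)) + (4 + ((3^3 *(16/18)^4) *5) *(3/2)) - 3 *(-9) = 261140723/1658880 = 157.42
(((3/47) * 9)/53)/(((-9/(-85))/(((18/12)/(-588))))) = -255/976472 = -0.00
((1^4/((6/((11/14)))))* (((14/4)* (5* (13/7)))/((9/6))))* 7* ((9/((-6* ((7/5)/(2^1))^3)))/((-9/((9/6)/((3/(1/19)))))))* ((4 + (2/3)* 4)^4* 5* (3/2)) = 17875000000/4750893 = 3762.45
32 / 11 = 2.91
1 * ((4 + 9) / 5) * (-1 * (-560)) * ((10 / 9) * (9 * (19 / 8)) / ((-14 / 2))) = -4940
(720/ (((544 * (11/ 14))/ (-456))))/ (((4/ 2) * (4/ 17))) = -17955/ 11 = -1632.27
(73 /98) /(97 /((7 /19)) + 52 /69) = 69 /24458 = 0.00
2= 2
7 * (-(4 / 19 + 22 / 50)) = -4.55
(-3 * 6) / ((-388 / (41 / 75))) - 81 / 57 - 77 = -7224163 / 92150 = -78.40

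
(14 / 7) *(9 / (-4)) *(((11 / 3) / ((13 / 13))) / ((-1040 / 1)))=33 / 2080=0.02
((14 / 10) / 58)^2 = 0.00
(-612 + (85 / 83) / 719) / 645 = -36522239 / 38491665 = -0.95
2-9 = -7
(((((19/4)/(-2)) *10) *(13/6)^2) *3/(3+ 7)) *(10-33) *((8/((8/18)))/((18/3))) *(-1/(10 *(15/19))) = -1403207/4800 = -292.33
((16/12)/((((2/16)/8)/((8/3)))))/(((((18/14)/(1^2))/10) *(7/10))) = 2528.40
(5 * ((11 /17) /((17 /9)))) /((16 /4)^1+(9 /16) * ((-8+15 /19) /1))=-150480 /4913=-30.63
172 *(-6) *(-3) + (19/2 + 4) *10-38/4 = 6443/2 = 3221.50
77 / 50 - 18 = -823 / 50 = -16.46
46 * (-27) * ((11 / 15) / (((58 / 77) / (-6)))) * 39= 41026986 / 145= 282944.73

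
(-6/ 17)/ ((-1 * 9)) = 2/ 51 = 0.04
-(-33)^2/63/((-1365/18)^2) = -4356/1449175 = -0.00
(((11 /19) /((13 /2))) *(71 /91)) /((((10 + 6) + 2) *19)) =781 /3843567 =0.00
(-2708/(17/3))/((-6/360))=487440/17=28672.94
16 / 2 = 8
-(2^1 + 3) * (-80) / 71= 5.63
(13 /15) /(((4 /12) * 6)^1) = 13 /30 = 0.43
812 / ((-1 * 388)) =-2.09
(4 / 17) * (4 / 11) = 0.09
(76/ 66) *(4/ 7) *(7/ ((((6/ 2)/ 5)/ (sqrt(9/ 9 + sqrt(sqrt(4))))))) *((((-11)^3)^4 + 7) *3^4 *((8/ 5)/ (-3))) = -11448986718303744 *sqrt(1 + sqrt(2))/ 11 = -1617194326537811.24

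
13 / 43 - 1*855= -36752 / 43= -854.70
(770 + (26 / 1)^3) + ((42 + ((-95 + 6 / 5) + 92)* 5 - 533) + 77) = 17923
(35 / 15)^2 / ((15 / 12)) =196 / 45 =4.36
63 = 63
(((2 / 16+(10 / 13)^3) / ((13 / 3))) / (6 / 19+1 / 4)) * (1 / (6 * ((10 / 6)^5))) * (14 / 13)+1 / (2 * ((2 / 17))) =4.25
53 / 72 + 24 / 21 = 947 / 504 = 1.88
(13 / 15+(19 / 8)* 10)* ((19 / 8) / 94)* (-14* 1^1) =-196441 / 22560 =-8.71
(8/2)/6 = 2/3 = 0.67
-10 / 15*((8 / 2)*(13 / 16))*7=-91 / 6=-15.17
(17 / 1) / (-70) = -17 / 70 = -0.24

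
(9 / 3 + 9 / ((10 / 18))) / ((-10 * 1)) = -48 / 25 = -1.92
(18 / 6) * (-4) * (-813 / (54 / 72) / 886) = 6504 / 443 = 14.68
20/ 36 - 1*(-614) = 5531/ 9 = 614.56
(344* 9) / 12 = 258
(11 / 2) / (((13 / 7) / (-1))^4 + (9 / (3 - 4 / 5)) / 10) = 290521 / 649951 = 0.45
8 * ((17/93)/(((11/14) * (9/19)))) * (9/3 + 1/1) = 144704/9207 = 15.72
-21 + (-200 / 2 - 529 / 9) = -179.78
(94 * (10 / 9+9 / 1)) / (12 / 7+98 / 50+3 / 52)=77841400 / 305649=254.68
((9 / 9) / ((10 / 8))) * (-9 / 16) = -9 / 20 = -0.45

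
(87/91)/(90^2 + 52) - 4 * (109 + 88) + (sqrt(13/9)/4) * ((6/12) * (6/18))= -584563529/741832 + sqrt(13)/72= -787.95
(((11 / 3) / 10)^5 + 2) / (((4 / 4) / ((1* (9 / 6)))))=48761051 / 16200000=3.01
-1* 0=0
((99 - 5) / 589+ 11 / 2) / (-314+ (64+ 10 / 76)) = -6667 / 294345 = -0.02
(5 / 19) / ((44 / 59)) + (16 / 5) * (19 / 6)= 10.49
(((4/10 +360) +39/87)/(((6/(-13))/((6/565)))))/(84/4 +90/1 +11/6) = -4081194/55463225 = -0.07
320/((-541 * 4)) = -0.15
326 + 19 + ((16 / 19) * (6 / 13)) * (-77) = 77823 / 247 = 315.07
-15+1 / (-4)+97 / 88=-1245 / 88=-14.15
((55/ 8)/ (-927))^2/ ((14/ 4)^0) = 3025/ 54997056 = 0.00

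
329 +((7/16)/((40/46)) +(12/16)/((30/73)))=21205/64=331.33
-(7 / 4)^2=-3.06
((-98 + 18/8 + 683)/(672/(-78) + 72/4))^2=3915.73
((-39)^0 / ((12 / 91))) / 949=7 / 876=0.01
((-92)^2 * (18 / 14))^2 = 118424142.37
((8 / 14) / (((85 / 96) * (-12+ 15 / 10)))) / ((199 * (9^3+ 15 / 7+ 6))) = -32 / 76371225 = -0.00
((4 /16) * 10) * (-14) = -35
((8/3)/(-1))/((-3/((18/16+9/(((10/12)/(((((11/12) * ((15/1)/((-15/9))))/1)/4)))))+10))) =-446/45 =-9.91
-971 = -971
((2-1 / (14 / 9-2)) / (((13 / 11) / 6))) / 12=187 / 104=1.80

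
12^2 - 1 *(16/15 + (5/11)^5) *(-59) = 502667929/2415765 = 208.08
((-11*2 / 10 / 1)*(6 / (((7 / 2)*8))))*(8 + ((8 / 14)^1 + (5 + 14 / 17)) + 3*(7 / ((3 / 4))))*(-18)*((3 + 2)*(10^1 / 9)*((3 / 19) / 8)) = 2497275 / 63308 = 39.45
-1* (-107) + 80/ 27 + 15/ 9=111.63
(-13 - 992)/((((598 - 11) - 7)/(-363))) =72963/116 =628.99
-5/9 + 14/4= 53/18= 2.94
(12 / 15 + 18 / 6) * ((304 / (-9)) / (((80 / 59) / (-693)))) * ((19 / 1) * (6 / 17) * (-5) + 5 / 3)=-106601495 / 51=-2090225.39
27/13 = 2.08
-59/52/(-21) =59/1092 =0.05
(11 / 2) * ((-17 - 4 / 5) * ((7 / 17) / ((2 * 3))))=-6853 / 1020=-6.72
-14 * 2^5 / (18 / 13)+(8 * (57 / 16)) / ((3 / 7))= -4627 / 18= -257.06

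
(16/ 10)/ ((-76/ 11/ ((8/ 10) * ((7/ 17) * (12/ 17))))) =-0.05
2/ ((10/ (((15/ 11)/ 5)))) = 0.05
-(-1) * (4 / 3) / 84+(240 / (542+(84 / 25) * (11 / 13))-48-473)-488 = -5625485942 / 5577831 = -1008.54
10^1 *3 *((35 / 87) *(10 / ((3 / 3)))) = 3500 / 29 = 120.69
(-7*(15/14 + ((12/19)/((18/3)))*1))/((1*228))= -313/8664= -0.04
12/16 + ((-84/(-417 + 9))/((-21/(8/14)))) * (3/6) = 1067/1428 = 0.75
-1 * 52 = -52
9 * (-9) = -81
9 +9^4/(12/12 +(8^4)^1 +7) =1611/152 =10.60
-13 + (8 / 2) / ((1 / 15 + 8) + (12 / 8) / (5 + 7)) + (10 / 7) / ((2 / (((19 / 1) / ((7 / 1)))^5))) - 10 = 9566571864 / 115648967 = 82.72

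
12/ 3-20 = -16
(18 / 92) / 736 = 0.00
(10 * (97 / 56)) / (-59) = -485 / 1652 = -0.29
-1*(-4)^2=-16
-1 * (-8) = 8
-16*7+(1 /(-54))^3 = -17635969 /157464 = -112.00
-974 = -974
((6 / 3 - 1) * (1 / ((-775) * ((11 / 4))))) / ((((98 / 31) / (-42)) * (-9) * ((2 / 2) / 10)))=-8 / 1155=-0.01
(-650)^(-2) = 1 / 422500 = 0.00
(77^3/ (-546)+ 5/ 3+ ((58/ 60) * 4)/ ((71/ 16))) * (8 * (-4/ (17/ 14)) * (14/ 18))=17086.14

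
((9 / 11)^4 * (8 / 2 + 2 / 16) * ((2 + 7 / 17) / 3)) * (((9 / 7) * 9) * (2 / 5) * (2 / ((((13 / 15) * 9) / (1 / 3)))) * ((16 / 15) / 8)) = 807003 / 10295285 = 0.08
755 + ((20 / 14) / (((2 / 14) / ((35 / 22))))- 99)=7391 / 11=671.91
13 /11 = 1.18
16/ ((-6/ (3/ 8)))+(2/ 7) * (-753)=-1513/ 7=-216.14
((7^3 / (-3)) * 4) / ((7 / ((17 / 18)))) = -1666 / 27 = -61.70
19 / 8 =2.38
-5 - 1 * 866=-871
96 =96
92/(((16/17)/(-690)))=-134895/2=-67447.50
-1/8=-0.12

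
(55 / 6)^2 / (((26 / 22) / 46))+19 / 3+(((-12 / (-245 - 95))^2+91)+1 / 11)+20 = 63007983791 / 18597150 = 3388.05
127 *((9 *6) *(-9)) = -61722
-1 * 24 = -24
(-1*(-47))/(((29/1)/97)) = 4559/29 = 157.21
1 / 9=0.11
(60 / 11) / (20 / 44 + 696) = 60 / 7661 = 0.01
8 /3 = 2.67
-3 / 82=-0.04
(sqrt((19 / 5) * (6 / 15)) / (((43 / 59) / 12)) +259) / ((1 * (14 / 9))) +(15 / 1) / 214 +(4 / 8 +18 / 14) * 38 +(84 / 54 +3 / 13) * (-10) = 3186 * sqrt(38) / 1505 +18978152 / 87633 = 229.61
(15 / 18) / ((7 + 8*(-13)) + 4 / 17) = -17 / 1974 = -0.01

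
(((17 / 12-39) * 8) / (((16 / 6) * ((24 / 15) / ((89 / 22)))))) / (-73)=3.91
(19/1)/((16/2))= 19/8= 2.38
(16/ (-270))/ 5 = -8/ 675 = -0.01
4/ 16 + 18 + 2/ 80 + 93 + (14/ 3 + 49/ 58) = 406417/ 3480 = 116.79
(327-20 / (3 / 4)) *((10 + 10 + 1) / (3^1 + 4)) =901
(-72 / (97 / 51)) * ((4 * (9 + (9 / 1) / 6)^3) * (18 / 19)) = -306057528 / 1843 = -166064.86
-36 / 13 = -2.77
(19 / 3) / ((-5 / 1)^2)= 19 / 75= 0.25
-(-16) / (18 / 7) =56 / 9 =6.22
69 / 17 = 4.06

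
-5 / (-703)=5 / 703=0.01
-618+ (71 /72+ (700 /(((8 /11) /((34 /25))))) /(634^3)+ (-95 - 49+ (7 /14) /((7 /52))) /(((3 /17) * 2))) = -2035945453684 /2006865819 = -1014.49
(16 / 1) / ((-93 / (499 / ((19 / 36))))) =-95808 / 589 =-162.66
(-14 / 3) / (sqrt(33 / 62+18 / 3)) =-14 *sqrt(310) / 135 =-1.83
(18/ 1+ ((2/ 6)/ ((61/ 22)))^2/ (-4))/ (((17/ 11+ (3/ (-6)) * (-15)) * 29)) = 13258982/ 193265019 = 0.07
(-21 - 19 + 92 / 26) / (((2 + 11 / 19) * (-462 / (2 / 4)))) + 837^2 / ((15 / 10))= 45816280009 / 98098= 467046.02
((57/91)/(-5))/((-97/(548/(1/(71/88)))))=554439/970970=0.57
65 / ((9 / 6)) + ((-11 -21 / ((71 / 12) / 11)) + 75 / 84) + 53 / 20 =-23603 / 7455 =-3.17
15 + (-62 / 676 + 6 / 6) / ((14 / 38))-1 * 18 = -1265 / 2366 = -0.53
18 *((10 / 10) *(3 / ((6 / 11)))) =99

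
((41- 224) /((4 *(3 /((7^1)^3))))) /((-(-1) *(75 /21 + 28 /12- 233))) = 439383 /19076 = 23.03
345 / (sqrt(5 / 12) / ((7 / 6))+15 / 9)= 50715 / 218 - 4347 * sqrt(15) / 218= 155.41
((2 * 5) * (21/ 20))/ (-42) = -1/ 4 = -0.25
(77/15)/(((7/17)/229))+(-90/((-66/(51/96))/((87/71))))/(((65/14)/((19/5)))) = 6958281067/2436720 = 2855.59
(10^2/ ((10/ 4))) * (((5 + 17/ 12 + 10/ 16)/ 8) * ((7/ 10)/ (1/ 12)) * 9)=10647/ 4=2661.75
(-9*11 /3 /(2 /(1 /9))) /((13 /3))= -11 /26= -0.42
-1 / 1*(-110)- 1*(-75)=185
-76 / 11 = -6.91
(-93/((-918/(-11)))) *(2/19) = -341/2907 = -0.12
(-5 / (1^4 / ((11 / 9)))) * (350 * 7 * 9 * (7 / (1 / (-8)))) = 7546000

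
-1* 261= -261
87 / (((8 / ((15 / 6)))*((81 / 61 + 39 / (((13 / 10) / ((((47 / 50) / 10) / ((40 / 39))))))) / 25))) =27640625 / 165813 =166.70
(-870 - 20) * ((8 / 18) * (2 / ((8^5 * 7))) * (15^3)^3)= -1900810546875 / 14336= -132590021.41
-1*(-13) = 13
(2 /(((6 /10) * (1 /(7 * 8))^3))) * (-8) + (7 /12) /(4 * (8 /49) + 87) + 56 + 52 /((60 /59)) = -48272221681 /10308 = -4682986.19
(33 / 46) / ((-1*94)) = -33 / 4324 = -0.01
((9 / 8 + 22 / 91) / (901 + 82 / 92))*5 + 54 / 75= 274683449 / 377531700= 0.73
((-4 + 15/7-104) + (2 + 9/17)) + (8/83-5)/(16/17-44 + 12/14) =-5119528969/49602294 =-103.21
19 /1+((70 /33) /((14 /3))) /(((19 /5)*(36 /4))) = 35764 /1881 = 19.01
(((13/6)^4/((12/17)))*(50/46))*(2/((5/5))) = 12138425/178848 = 67.87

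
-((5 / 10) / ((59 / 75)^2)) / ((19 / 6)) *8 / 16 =-16875 / 132278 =-0.13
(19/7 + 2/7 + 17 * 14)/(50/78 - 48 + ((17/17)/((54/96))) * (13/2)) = -28197/4189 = -6.73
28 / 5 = 5.60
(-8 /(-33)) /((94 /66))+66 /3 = 1042 /47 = 22.17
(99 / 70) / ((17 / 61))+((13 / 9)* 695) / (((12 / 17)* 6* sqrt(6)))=6039 / 1190+153595* sqrt(6) / 3888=101.84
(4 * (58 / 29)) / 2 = 4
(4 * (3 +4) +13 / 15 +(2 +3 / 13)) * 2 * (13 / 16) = 758 / 15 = 50.53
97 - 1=96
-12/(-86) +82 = 3532/43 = 82.14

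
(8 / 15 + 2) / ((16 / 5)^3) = 475 / 6144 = 0.08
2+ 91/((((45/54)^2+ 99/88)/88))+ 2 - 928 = 455532/131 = 3477.34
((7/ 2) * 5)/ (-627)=-35/ 1254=-0.03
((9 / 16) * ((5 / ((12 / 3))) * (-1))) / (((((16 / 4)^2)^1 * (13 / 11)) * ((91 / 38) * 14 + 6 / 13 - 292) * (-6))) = -0.00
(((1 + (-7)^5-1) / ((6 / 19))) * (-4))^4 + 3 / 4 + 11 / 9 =665510907914949989269183 / 324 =2054046012083178979225.87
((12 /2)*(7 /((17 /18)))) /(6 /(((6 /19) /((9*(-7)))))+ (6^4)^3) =84 /4111697707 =0.00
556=556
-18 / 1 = -18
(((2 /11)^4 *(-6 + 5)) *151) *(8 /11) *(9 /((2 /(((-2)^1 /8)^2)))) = -5436 /161051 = -0.03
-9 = -9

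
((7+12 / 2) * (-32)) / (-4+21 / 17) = 7072 / 47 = 150.47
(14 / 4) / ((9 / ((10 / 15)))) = 0.26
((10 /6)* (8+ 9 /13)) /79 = 565 /3081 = 0.18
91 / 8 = 11.38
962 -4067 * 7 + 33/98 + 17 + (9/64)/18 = -172415119/6272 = -27489.66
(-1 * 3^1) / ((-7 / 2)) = 6 / 7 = 0.86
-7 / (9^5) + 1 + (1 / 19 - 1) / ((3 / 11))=-2775436 / 1121931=-2.47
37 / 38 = 0.97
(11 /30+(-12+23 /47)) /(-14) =15713 /19740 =0.80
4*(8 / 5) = 32 / 5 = 6.40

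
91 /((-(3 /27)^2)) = -7371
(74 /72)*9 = 37 /4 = 9.25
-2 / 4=-0.50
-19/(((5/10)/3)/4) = -456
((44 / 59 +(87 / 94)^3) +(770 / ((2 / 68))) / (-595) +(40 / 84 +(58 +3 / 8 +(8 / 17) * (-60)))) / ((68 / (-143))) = 7408563811363 / 297408043464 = 24.91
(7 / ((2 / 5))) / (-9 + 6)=-35 / 6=-5.83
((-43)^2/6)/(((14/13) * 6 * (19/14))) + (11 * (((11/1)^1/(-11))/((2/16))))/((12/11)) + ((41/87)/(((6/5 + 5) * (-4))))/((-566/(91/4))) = -45.52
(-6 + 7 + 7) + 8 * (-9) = -64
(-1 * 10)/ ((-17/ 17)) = 10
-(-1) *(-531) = -531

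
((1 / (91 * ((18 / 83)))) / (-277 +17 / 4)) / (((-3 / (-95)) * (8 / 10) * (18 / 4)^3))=-157700 / 1954147923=-0.00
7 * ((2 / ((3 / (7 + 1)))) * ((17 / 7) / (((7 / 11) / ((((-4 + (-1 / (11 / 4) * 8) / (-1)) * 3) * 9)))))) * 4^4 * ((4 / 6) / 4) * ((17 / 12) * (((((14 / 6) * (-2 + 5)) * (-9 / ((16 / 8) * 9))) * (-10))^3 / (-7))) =1553664000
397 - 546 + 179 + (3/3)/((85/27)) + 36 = 5637/85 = 66.32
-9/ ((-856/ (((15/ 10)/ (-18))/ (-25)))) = 3/ 85600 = 0.00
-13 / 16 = -0.81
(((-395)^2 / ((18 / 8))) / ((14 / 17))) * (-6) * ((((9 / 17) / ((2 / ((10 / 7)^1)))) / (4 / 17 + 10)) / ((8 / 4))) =-13262125 / 1421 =-9332.95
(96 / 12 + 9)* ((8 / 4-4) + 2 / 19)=-612 / 19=-32.21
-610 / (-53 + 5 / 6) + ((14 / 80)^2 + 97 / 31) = 14.85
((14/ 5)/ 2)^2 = 49/ 25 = 1.96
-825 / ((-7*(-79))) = -825 / 553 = -1.49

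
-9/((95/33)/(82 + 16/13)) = -321354/1235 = -260.21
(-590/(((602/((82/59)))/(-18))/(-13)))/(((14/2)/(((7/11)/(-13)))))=7380/3311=2.23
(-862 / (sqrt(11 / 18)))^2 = 13374792 / 11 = 1215890.18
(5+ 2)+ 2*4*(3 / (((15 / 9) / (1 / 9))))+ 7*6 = 253 / 5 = 50.60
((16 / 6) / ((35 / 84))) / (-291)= -32 / 1455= -0.02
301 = 301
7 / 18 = 0.39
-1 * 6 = -6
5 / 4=1.25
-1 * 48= -48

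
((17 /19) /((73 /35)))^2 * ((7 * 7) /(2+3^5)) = 70805 /1923769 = 0.04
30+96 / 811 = 24426 / 811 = 30.12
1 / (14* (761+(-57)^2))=0.00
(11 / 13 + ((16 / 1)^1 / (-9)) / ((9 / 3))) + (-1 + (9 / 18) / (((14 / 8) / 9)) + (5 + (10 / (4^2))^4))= 70221449 / 10063872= 6.98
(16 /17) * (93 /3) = 496 /17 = 29.18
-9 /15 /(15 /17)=-0.68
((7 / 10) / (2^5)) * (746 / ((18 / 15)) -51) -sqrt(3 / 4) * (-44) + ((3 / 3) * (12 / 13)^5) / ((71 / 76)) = 20879664367 / 1581708180 + 22 * sqrt(3) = 51.31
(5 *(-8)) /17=-40 /17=-2.35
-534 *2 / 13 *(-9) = 9612 / 13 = 739.38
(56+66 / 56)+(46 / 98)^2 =551259 / 9604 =57.40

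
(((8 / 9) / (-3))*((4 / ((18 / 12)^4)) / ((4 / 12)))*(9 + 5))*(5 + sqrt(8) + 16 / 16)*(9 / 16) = -48.83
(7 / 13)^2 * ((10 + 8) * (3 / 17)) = 0.92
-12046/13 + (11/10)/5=-926.40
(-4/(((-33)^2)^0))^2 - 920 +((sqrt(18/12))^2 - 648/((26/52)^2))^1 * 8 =-21628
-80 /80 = -1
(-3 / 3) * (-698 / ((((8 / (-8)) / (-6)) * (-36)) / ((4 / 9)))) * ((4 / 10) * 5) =-2792 / 27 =-103.41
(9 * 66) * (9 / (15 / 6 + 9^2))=10692 / 167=64.02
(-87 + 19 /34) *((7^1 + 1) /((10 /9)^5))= -408.34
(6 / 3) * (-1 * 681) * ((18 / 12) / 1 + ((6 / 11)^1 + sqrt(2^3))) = -2724 * sqrt(2) - 30645 / 11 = -6638.23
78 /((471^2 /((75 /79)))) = 650 /1947271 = 0.00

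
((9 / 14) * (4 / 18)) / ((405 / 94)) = 94 / 2835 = 0.03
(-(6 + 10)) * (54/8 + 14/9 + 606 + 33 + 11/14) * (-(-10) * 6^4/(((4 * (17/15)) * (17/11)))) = -2282623200/119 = -19181707.56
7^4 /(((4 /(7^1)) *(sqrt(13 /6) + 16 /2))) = 28812 /53 - 2401 *sqrt(78) /212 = 443.60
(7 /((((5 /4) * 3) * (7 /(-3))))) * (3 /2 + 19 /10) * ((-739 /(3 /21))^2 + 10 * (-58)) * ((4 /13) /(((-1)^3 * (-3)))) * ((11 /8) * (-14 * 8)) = 373631870304 /325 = 1149636524.01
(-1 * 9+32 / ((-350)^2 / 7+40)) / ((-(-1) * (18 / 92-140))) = 1815022 / 28199935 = 0.06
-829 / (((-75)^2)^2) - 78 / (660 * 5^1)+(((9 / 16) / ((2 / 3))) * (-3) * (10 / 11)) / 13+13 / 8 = 1.42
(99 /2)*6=297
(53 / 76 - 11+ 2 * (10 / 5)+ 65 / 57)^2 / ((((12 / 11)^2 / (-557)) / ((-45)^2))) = -2334175465325 / 92416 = -25257265.68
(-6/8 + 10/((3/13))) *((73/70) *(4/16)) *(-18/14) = -15987/1120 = -14.27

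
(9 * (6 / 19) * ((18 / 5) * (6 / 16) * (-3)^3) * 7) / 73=-9.93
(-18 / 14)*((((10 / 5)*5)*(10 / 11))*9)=-8100 / 77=-105.19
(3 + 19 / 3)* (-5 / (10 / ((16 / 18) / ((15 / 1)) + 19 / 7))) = -5242 / 405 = -12.94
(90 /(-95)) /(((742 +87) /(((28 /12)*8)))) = -336 /15751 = -0.02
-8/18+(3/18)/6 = -5/12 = -0.42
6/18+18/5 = 59/15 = 3.93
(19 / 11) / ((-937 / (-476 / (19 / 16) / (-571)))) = -0.00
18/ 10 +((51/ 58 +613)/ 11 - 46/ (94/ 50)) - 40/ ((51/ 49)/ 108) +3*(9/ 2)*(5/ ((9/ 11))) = -5142159321/ 1274405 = -4034.95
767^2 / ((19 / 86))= 50592854 / 19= 2662781.79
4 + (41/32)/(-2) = 215/64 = 3.36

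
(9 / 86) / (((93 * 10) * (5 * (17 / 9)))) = 27 / 2266100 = 0.00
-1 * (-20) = 20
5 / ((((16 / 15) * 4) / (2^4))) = 75 / 4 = 18.75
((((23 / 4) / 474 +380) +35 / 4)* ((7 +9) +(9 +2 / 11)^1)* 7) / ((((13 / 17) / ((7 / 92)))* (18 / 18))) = 170077575913 / 24943776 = 6818.44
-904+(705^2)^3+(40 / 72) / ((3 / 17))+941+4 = 3315113989386048067 / 27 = 122781999606890669.15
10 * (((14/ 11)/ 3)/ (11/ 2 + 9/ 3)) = 280/ 561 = 0.50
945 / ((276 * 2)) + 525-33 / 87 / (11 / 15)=2807775 / 5336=526.19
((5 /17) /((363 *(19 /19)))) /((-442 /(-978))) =815 /454597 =0.00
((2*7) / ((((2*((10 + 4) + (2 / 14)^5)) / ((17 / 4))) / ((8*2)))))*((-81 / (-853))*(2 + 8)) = 2160035640 / 66903349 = 32.29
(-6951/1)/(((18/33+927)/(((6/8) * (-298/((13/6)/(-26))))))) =-68356134/3401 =-20098.83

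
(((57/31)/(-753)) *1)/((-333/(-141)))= -0.00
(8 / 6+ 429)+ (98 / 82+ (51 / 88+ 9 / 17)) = 79608745 / 184008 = 432.64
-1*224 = -224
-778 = -778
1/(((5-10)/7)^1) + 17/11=8/55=0.15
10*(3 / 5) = 6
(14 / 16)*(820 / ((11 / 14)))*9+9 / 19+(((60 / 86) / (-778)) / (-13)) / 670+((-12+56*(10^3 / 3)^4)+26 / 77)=691358032898.81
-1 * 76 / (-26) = 2.92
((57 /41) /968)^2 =3249 /1575137344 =0.00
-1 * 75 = -75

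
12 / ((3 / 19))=76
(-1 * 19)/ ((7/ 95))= -1805/ 7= -257.86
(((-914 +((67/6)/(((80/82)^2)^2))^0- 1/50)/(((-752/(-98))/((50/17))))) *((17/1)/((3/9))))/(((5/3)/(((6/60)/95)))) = -20132091/1786000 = -11.27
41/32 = 1.28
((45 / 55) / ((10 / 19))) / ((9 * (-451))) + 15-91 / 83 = 13.90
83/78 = 1.06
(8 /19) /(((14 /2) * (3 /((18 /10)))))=0.04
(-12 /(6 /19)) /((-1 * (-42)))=-19 /21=-0.90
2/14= 1/7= 0.14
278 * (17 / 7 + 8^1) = 2899.14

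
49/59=0.83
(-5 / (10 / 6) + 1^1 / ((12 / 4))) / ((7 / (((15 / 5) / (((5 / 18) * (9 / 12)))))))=-192 / 35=-5.49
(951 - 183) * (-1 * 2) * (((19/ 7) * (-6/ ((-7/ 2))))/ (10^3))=-43776/ 6125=-7.15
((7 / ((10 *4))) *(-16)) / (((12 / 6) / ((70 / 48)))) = -49 / 24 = -2.04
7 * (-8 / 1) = -56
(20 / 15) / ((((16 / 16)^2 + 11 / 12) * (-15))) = -16 / 345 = -0.05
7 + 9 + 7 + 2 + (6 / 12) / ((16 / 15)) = 815 / 32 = 25.47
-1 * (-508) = 508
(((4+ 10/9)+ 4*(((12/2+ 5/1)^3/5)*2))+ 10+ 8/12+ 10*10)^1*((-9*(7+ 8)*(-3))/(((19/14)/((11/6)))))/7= 175494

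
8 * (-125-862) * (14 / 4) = -27636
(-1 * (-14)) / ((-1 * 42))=-1 / 3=-0.33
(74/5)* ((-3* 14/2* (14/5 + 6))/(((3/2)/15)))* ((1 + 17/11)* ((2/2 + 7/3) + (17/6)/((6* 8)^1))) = -3542602/15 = -236173.47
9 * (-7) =-63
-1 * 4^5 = -1024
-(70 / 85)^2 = -196 / 289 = -0.68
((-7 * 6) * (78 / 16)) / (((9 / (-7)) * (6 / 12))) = 318.50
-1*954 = -954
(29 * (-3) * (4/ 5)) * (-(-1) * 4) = -278.40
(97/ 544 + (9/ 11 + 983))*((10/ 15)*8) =1962745/ 374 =5247.98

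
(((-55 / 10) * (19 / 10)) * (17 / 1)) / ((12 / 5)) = -3553 / 48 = -74.02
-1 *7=-7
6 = 6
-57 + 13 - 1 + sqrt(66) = -45 + sqrt(66) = -36.88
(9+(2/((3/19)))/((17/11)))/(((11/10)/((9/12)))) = 4385/374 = 11.72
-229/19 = -12.05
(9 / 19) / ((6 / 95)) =15 / 2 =7.50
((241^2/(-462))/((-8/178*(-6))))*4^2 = -5169209/693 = -7459.18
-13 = -13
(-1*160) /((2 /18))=-1440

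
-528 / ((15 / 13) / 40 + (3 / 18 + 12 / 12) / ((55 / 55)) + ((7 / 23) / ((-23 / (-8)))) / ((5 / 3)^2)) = -198057600 / 462743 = -428.01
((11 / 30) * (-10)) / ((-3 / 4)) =4.89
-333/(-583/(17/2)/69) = 390609/1166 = 335.00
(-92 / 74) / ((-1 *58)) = 0.02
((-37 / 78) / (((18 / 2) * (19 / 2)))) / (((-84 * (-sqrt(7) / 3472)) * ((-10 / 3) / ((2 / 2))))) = 2294 * sqrt(7) / 233415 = 0.03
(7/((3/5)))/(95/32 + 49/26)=14560/6057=2.40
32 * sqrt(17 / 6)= 16 * sqrt(102) / 3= 53.86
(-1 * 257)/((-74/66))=8481/37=229.22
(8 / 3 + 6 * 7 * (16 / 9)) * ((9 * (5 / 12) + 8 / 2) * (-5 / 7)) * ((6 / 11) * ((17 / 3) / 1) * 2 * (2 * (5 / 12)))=-1528300 / 693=-2205.34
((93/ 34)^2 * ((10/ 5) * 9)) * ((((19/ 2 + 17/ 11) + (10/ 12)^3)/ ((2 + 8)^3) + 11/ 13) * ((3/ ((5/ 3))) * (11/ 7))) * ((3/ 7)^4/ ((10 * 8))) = 0.14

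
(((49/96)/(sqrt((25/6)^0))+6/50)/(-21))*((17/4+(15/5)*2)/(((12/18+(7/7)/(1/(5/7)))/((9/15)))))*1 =-62033/464000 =-0.13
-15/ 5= -3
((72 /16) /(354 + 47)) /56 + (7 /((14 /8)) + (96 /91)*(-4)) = -128203 /583856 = -0.22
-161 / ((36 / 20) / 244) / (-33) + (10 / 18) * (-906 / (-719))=141375470 / 213543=662.05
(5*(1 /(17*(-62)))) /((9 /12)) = -10 /1581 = -0.01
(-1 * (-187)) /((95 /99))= 18513 /95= 194.87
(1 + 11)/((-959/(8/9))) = -32/2877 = -0.01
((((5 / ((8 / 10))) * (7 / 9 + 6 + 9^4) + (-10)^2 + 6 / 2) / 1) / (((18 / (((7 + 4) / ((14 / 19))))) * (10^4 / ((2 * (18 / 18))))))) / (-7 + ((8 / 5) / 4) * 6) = -154812361 / 104328000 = -1.48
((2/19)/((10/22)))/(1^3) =22/95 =0.23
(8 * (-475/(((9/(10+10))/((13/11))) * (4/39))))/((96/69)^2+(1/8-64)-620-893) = 715208000/11576301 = 61.78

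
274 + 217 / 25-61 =5542 / 25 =221.68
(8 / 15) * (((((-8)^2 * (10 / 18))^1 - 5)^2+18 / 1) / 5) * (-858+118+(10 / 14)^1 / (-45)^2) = -1293698788936 / 17222625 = -75116.24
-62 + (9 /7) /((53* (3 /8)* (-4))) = -23008 /371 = -62.02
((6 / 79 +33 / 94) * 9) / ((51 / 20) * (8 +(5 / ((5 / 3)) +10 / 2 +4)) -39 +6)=3171 / 14852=0.21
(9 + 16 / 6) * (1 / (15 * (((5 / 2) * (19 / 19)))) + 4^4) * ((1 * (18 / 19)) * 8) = 2150624 / 95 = 22638.15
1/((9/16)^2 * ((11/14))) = 3584/891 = 4.02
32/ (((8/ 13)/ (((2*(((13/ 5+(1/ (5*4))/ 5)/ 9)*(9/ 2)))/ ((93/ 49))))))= 55419/ 775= 71.51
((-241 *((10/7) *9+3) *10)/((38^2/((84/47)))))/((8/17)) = -6821505/67868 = -100.51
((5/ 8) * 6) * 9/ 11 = 135/ 44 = 3.07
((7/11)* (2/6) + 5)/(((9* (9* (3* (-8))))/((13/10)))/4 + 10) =-0.01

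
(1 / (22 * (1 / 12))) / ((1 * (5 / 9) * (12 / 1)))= 9 / 110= 0.08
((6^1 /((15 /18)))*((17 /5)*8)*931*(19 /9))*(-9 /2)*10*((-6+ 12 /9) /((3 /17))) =2290230208 /5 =458046041.60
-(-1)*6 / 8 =3 / 4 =0.75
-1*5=-5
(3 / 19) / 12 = 1 / 76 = 0.01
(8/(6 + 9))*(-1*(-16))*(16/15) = 2048/225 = 9.10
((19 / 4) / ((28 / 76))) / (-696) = -361 / 19488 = -0.02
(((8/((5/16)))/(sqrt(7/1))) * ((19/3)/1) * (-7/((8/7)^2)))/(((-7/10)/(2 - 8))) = -1064 * sqrt(7) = -2815.08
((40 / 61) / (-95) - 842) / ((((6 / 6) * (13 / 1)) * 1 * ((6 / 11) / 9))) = -16102119 / 15067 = -1068.70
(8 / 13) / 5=8 / 65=0.12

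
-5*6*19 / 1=-570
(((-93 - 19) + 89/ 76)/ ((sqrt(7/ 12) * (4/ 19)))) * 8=-8423 * sqrt(21)/ 7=-5514.15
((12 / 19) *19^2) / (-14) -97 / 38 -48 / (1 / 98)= -1256275 / 266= -4722.84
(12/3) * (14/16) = 7/2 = 3.50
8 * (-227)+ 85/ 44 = -79819/ 44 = -1814.07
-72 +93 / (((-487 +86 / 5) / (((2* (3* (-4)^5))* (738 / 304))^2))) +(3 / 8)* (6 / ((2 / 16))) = -461045342286 / 10469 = -44039100.42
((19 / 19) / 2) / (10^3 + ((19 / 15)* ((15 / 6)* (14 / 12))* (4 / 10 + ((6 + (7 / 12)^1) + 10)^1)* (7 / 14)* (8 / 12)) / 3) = 9720 / 19575527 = 0.00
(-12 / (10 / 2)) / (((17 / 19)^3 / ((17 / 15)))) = -27436 / 7225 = -3.80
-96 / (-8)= 12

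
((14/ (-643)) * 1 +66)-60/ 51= 708348/ 10931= 64.80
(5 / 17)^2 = 25 / 289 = 0.09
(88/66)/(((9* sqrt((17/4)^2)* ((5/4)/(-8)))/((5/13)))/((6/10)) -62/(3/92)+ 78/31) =-15872/22911815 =-0.00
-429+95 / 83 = -35512 / 83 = -427.86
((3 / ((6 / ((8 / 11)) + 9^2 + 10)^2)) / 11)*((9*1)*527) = 227664 / 1733699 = 0.13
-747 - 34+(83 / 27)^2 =-771.55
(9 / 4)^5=59049 / 1024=57.67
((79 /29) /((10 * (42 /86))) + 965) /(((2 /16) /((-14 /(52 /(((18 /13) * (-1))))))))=70562964 /24505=2879.53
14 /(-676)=-7 /338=-0.02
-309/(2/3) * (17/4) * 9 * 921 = -16328293.88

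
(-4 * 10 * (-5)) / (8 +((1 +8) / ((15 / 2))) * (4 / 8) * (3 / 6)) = 24.10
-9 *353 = -3177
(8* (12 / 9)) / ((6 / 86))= 1376 / 9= 152.89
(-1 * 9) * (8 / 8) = -9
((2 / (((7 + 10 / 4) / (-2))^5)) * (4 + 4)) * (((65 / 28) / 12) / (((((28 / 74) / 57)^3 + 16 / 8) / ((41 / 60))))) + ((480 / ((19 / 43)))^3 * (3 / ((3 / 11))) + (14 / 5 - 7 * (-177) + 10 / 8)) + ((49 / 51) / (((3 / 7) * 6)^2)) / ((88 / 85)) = 2716242789615191679274093089517 / 192622753637721015840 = 14101359981.20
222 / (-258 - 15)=-74 / 91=-0.81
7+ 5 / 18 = 131 / 18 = 7.28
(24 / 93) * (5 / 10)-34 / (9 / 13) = -13666 / 279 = -48.98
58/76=29/38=0.76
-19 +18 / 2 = -10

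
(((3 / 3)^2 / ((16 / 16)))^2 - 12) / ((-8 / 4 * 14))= 11 / 28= 0.39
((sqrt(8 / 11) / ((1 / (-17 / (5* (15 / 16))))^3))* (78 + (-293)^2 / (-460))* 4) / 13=2011117133824* sqrt(22) / 6937734375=1359.66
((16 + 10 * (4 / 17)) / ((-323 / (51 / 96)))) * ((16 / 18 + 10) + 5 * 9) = -6539 / 3876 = -1.69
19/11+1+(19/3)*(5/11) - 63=-1894/33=-57.39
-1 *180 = -180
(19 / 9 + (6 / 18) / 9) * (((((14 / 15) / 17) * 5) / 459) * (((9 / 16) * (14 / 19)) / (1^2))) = 1421 / 2668626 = 0.00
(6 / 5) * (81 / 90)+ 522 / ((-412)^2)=2298069 / 2121800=1.08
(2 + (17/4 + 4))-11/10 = 183/20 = 9.15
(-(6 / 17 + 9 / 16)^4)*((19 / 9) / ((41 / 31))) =-251576559621 / 224418922496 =-1.12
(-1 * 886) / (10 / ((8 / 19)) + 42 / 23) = -81512 / 2353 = -34.64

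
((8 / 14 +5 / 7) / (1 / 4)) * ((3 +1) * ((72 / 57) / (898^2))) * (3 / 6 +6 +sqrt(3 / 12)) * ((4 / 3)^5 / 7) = 32768 / 241316397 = 0.00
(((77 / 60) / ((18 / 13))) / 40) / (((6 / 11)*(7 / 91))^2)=20469449 / 1555200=13.16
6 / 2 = 3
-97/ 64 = -1.52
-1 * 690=-690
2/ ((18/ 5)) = 5/ 9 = 0.56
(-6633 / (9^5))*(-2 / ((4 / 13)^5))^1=273642941 / 3359232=81.46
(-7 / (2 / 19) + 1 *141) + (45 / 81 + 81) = 2809 / 18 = 156.06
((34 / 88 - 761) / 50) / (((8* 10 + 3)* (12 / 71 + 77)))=-2376157 / 1000465400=-0.00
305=305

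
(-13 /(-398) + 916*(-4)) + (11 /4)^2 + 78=-3578.40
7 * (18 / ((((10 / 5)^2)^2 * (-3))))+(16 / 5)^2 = 1523 / 200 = 7.62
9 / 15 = 3 / 5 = 0.60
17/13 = 1.31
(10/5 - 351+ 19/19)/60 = -29/5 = -5.80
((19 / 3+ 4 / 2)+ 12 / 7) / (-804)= -211 / 16884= -0.01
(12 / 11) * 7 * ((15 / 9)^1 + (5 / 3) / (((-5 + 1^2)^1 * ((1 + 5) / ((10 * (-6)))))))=490 / 11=44.55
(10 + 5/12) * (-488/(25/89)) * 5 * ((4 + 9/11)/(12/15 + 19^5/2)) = -143868500/408556599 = -0.35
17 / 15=1.13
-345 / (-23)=15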